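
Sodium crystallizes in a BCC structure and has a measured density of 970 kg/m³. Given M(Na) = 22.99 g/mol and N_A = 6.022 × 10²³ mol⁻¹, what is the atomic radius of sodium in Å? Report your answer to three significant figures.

1.86 Å

For a BCC cell (Z = 2), a³ = Z·M/(N_A·ρ) = 2 × 22.99 / (6.022 × 10²³ × 0.9700) = 7.871 × 10^-23 cm³, so a = 4.286 × 10^-8 cm = 4.286 Å.
Atoms touch along the body diagonal, so √3·a = 4r, so r = 0.4330 × a = 1.86 Å.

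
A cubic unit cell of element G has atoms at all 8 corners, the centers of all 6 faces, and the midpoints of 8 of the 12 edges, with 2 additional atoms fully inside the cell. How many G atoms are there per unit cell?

8

Corner atoms are shared by 8 cells (1/8 each), face atoms by 2 (1/2 each), edge atoms by 4 (1/4 each), interior atoms are unshared.
Net atoms = 8 × 1/8 + 6 × 1/2 + 8 × 1/4 + 2 = 1 + 3 + 2 + 2 = 8.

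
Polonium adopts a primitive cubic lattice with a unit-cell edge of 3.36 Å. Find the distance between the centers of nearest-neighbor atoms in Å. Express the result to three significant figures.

In a simple cubic structure, atoms touch along the cell edge, so a = 2r; the nearest-neighbor distance equals 2r = 1.000·a.
d = 1.000 × 3.36 = 3.36 Å.

3.36 Å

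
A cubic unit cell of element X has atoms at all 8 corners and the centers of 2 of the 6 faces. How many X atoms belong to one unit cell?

2

Corner atoms are shared by 8 cells (1/8 each), face atoms by 2 (1/2 each).
Net atoms = 8 × 1/8 + 2 × 1/2 = 1 + 1 = 2.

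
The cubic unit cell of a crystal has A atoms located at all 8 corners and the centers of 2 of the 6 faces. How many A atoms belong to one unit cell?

Corner atoms are shared by 8 cells (1/8 each), face atoms by 2 (1/2 each).
Net atoms = 8 × 1/8 + 2 × 1/2 = 1 + 1 = 2.

2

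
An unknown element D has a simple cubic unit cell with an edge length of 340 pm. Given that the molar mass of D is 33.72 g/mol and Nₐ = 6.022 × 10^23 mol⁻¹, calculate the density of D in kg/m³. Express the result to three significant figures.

1420 kg/m³

A simple cubic unit cell contains Z = 1 atom.
Cell volume: a³ = (340 pm)³ = (3.400 × 10^-8 cm)³ = 3.930 × 10^-23 cm³.
ρ = Z·M/(N_A·a³) = 1 × 33.72 / (6.022 × 10²³ × 3.930 × 10^-23) = 1.425 g/cm³ = 1420 kg/m³.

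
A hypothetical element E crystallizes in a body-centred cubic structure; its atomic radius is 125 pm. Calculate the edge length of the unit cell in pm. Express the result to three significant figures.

In a BCC lattice, atoms touch along the body diagonal, so √3·a = 4r.
a = 4r/√3 = 4 × 125 / 1.7321 = 289 pm.

289 pm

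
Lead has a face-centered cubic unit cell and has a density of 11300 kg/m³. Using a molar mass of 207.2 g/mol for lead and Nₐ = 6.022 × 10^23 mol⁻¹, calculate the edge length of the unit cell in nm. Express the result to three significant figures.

With Z = 4 atoms per FCC cell, a³ = Z·M/(N_A·ρ) = 4 × 207.2 / (6.022 × 10²³ × 11.30 g/cm³) = 1.218 × 10^-22 cm³.
a = (1.218 × 10^-22)^(1/3) = 4.957 × 10^-8 cm = 0.496 nm.

0.496 nm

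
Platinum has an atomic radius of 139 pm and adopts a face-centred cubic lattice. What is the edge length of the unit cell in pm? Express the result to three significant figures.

393 pm

In an FCC lattice, atoms touch along the face diagonal, so √2·a = 4r.
a = 4r/√2 = 4 × 139 / 1.4142 = 393 pm.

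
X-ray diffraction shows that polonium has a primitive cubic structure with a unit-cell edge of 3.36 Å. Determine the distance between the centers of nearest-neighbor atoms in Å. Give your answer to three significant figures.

3.36 Å

In a simple cubic structure, atoms touch along the cell edge, so a = 2r; the nearest-neighbor distance equals 2r = 1.000·a.
d = 1.000 × 3.36 = 3.36 Å.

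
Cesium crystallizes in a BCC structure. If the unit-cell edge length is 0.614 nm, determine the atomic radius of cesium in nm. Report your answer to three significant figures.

0.266 nm

In a BCC lattice, atoms touch along the body diagonal, so √3·a = 4r.
r = √3·a/4 = 1.7321 × 0.614 / 4 = 0.266 nm.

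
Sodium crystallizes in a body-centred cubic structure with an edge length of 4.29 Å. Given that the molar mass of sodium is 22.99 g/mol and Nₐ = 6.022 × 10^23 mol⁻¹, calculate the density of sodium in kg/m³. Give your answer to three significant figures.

967 kg/m³

A BCC unit cell contains Z = 2 atoms.
Cell volume: a³ = (4.29 Å)³ = (4.290 × 10^-8 cm)³ = 7.895 × 10^-23 cm³.
ρ = Z·M/(N_A·a³) = 2 × 22.99 / (6.022 × 10²³ × 7.895 × 10^-23) = 0.9671 g/cm³ = 967 kg/m³.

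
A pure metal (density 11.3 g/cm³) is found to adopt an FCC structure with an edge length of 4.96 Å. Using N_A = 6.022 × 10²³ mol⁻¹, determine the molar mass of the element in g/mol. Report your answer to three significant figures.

An FCC cell has Z = 4 atoms; a = 4.960 × 10^-8 cm.
M = ρ·N_A·a³/Z = 11.3 × 6.022 × 10²³ × 1.220 × 10^-22 / 4 = 208 g/mol.

208 g/mol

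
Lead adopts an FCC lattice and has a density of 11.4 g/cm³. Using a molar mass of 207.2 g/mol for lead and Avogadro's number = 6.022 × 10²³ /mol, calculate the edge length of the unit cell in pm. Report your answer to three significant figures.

494 pm

With Z = 4 atoms per FCC cell, a³ = Z·M/(N_A·ρ) = 4 × 207.2 / (6.022 × 10²³ × 11.40 g/cm³) = 1.207 × 10^-22 cm³.
a = (1.207 × 10^-22)^(1/3) = 4.942 × 10^-8 cm = 494 pm.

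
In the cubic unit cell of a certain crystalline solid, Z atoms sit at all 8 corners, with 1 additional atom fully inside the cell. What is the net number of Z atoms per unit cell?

Corner atoms are shared by 8 cells (1/8 each), interior atoms are unshared.
Net atoms = 8 × 1/8 + 1 = 1 + 1 = 2.

2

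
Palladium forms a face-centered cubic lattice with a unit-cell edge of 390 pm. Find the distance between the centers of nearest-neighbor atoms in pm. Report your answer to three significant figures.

In an FCC structure, atoms touch along the face diagonal, so √2·a = 4r; the nearest-neighbor distance equals 2r = 0.7071·a.
d = 0.7071 × 390 = 276 pm.

276 pm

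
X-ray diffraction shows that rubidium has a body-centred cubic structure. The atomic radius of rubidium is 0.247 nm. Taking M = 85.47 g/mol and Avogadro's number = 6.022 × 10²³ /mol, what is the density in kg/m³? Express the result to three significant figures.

1530 kg/m³

In a BCC lattice, atoms touch along the body diagonal, so √3·a = 4r, giving a = 0.5704 nm = 5.704 × 10^-8 cm.
With Z = 2, ρ = Z·M/(N_A·a³) = 2 × 85.47 / (6.022 × 10²³ × 1.856 × 10^-22) = 1.529 g/cm³ = 1530 kg/m³.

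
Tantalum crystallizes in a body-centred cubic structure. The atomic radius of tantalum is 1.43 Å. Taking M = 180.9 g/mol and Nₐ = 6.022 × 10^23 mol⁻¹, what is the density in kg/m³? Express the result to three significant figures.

In a BCC lattice, atoms touch along the body diagonal, so √3·a = 4r, giving a = 3.302 Å = 3.302 × 10^-8 cm.
With Z = 2, ρ = Z·M/(N_A·a³) = 2 × 180.9 / (6.022 × 10²³ × 3.602 × 10^-23) = 16.68 g/cm³ = 16700 kg/m³.

16700 kg/m³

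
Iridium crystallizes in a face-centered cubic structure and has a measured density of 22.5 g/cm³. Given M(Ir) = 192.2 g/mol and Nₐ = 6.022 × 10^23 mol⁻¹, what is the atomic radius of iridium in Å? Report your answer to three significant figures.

1.36 Å

For an FCC cell (Z = 4), a³ = Z·M/(N_A·ρ) = 4 × 192.2 / (6.022 × 10²³ × 22.50) = 5.674 × 10^-23 cm³, so a = 3.843 × 10^-8 cm = 3.843 Å.
Atoms touch along the face diagonal, so √2·a = 4r, so r = 0.3536 × a = 1.36 Å.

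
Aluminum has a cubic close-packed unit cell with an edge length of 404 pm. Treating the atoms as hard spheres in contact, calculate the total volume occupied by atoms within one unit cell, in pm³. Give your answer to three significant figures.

In an FCC lattice atoms touch along the face diagonal, so √2·a = 4r, so r = 0.3536a = 142.8 pm.
V_atoms = Z × (4/3)πr³ = 4 × (4/3)π × (142.8)³ = 4.88 × 10^7 pm³.

4.88 × 10^7 pm³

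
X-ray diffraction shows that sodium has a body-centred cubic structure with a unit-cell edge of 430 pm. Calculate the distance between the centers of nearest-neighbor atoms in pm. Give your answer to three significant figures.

372 pm

In a BCC structure, atoms touch along the body diagonal, so √3·a = 4r; the nearest-neighbor distance equals 2r = 0.8660·a.
d = 0.8660 × 430 = 372 pm.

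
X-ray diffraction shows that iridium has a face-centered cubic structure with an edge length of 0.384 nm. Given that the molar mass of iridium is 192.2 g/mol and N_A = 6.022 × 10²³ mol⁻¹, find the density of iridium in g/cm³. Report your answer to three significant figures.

An FCC unit cell contains Z = 4 atoms.
Cell volume: a³ = (0.384 nm)³ = (3.840 × 10^-8 cm)³ = 5.662 × 10^-23 cm³.
ρ = Z·M/(N_A·a³) = 4 × 192.2 / (6.022 × 10²³ × 5.662 × 10^-23) = 22.55 g/cm³.

22.5 g/cm³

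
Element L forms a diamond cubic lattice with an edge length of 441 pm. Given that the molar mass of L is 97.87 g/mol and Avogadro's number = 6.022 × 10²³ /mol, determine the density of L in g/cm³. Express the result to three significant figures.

A diamond cubic unit cell contains Z = 8 atoms.
Cell volume: a³ = (441 pm)³ = (4.410 × 10^-8 cm)³ = 8.577 × 10^-23 cm³.
ρ = Z·M/(N_A·a³) = 8 × 97.87 / (6.022 × 10²³ × 8.577 × 10^-23) = 15.16 g/cm³.

15.2 g/cm³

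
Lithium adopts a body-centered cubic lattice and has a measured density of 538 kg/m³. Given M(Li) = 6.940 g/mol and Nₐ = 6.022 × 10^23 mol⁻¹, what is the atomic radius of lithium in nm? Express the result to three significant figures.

0.152 nm

For a BCC cell (Z = 2), a³ = Z·M/(N_A·ρ) = 2 × 6.940 / (6.022 × 10²³ × 0.5380) = 4.284 × 10^-23 cm³, so a = 3.499 × 10^-8 cm = 0.3499 nm.
Atoms touch along the body diagonal, so √3·a = 4r, so r = 0.4330 × a = 0.152 nm.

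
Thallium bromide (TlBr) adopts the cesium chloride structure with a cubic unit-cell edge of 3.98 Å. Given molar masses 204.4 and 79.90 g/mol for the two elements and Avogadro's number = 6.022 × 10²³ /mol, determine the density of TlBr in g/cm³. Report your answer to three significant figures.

The cesium chloride structure contains Z = 1 formula unit per cell; M(TlBr) = 204.4 + 79.90 = 284.3 g/mol.
a³ = (3.980 × 10^-8 cm)³ = 6.304 × 10^-23 cm³.
ρ = 1 × 284.3 / (6.022 × 10²³ × 6.304 × 10^-23) = 7.488 g/cm³.

7.49 g/cm³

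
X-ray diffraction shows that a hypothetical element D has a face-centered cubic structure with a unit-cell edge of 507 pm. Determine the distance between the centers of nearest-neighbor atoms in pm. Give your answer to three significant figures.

In an FCC structure, atoms touch along the face diagonal, so √2·a = 4r; the nearest-neighbor distance equals 2r = 0.7071·a.
d = 0.7071 × 507 = 359 pm.

359 pm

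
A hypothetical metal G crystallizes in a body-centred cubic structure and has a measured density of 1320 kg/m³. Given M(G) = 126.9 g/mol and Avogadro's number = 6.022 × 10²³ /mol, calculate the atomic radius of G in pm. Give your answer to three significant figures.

For a BCC cell (Z = 2), a³ = Z·M/(N_A·ρ) = 2 × 126.9 / (6.022 × 10²³ × 1.320) = 3.193 × 10^-22 cm³, so a = 6.835 × 10^-8 cm = 683.5 pm.
Atoms touch along the body diagonal, so √3·a = 4r, so r = 0.4330 × a = 296 pm.

296 pm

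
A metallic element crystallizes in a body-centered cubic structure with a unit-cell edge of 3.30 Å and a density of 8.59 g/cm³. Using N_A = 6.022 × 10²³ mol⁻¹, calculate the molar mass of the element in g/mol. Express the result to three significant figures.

92.9 g/mol

A BCC cell has Z = 2 atoms; a = 3.300 × 10^-8 cm.
M = ρ·N_A·a³/Z = 8.59 × 6.022 × 10²³ × 3.594 × 10^-23 / 2 = 92.9 g/mol.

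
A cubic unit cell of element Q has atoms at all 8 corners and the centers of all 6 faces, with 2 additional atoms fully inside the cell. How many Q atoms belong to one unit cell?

6

Corner atoms are shared by 8 cells (1/8 each), face atoms by 2 (1/2 each), interior atoms are unshared.
Net atoms = 8 × 1/8 + 6 × 1/2 + 2 = 1 + 3 + 2 = 6.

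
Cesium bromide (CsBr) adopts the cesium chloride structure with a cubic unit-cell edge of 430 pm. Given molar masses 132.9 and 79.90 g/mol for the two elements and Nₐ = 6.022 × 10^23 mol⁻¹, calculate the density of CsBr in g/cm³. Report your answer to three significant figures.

The cesium chloride structure contains Z = 1 formula unit per cell; M(CsBr) = 132.9 + 79.90 = 212.8 g/mol.
a³ = (4.300 × 10^-8 cm)³ = 7.951 × 10^-23 cm³.
ρ = 1 × 212.8 / (6.022 × 10²³ × 7.951 × 10^-23) = 4.445 g/cm³.

4.44 g/cm³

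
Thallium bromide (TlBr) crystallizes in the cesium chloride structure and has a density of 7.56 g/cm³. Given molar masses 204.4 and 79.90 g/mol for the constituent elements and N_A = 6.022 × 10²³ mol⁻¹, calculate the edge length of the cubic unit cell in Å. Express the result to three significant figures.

3.97 Å

M(TlBr) = 284.3 g/mol; Z = 1 formula unit per cell.
a³ = Z·M/(N_A·ρ) = 1 × 284.3 / (6.022 × 10²³ × 7.56) = 6.245 × 10^-23 cm³, so a = 3.967 × 10^-8 cm = 3.97 Å.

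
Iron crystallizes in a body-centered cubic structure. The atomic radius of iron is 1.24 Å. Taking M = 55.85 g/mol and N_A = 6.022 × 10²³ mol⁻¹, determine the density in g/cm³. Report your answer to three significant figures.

7.90 g/cm³

In a BCC lattice, atoms touch along the body diagonal, so √3·a = 4r, giving a = 2.864 Å = 2.864 × 10^-8 cm.
With Z = 2, ρ = Z·M/(N_A·a³) = 2 × 55.85 / (6.022 × 10²³ × 2.348 × 10^-23) = 7.899 g/cm³.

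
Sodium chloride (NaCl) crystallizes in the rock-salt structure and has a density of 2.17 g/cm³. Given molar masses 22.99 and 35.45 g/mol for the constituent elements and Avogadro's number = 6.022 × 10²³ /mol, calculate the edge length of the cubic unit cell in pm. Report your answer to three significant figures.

563 pm

M(NaCl) = 58.44 g/mol; Z = 4 formula units per cell.
a³ = Z·M/(N_A·ρ) = 4 × 58.44 / (6.022 × 10²³ × 2.17) = 1.789 × 10^-22 cm³, so a = 5.635 × 10^-8 cm = 563 pm.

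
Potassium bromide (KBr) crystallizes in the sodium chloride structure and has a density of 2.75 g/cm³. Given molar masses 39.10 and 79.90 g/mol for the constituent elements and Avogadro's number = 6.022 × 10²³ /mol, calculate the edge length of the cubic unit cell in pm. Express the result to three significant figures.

660 pm

M(KBr) = 119.0 g/mol; Z = 4 formula units per cell.
a³ = Z·M/(N_A·ρ) = 4 × 119.0 / (6.022 × 10²³ × 2.75) = 2.874 × 10^-22 cm³, so a = 6.600 × 10^-8 cm = 660 pm.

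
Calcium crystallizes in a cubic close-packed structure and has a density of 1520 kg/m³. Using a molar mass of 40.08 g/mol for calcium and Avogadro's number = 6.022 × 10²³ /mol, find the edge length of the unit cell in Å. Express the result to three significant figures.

With Z = 4 atoms per FCC cell, a³ = Z·M/(N_A·ρ) = 4 × 40.08 / (6.022 × 10²³ × 1.520 g/cm³) = 1.751 × 10^-22 cm³.
a = (1.751 × 10^-22)^(1/3) = 5.595 × 10^-8 cm = 5.60 Å.

5.60 Å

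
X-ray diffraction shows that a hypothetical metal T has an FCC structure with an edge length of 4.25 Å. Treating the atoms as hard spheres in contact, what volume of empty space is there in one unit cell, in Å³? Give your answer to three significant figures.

19.9 Å³

In an FCC lattice atoms touch along the face diagonal, so √2·a = 4r, so r = 0.3536a = 1.503 Å.
V_cell = a³ = 76.77 Å³; V_atoms = 4 × (4/3)πr³ = 56.84 Å³.
Empty space = 76.77 − 56.84 = 19.9 Å³.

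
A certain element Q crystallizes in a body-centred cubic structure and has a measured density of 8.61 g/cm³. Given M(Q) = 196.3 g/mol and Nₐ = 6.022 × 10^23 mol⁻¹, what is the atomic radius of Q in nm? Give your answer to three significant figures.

For a BCC cell (Z = 2), a³ = Z·M/(N_A·ρ) = 2 × 196.3 / (6.022 × 10²³ × 8.610) = 7.572 × 10^-23 cm³, so a = 4.231 × 10^-8 cm = 0.4231 nm.
Atoms touch along the body diagonal, so √3·a = 4r, so r = 0.4330 × a = 0.183 nm.

0.183 nm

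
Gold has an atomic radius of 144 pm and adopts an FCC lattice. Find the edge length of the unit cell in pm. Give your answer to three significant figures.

In an FCC lattice, atoms touch along the face diagonal, so √2·a = 4r.
a = 4r/√2 = 4 × 144 / 1.4142 = 407 pm.

407 pm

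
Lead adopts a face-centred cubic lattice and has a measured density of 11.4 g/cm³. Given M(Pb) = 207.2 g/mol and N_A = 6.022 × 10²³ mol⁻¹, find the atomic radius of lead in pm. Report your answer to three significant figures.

175 pm

For an FCC cell (Z = 4), a³ = Z·M/(N_A·ρ) = 4 × 207.2 / (6.022 × 10²³ × 11.40) = 1.207 × 10^-22 cm³, so a = 4.942 × 10^-8 cm = 494.2 pm.
Atoms touch along the face diagonal, so √2·a = 4r, so r = 0.3536 × a = 175 pm.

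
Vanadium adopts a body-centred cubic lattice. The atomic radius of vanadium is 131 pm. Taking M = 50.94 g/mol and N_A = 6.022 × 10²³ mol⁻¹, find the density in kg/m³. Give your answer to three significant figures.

In a BCC lattice, atoms touch along the body diagonal, so √3·a = 4r, giving a = 302.5 pm = 3.025 × 10^-8 cm.
With Z = 2, ρ = Z·M/(N_A·a³) = 2 × 50.94 / (6.022 × 10²³ × 2.769 × 10^-23) = 6.110 g/cm³ = 6110 kg/m³.

6110 kg/m³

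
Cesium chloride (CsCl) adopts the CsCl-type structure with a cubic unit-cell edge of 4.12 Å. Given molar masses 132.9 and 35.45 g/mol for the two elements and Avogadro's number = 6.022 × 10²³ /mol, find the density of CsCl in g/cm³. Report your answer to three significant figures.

4.00 g/cm³

The CsCl-type structure contains Z = 1 formula unit per cell; M(CsCl) = 132.9 + 35.45 = 168.35 g/mol.
a³ = (4.120 × 10^-8 cm)³ = 6.993 × 10^-23 cm³.
ρ = 1 × 168.35 / (6.022 × 10²³ × 6.993 × 10^-23) = 3.997 g/cm³.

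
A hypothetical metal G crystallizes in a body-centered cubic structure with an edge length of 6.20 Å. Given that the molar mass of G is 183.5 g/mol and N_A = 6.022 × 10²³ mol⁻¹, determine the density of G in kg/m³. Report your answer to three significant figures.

A BCC unit cell contains Z = 2 atoms.
Cell volume: a³ = (6.20 Å)³ = (6.200 × 10^-8 cm)³ = 2.383 × 10^-22 cm³.
ρ = Z·M/(N_A·a³) = 2 × 183.5 / (6.022 × 10²³ × 2.383 × 10^-22) = 2.557 g/cm³ = 2560 kg/m³.

2560 kg/m³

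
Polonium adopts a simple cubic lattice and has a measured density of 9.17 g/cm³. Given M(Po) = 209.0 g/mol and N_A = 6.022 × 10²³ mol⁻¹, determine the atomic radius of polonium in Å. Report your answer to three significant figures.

For a simple cubic cell (Z = 1), a³ = Z·M/(N_A·ρ) = 1 × 209.0 / (6.022 × 10²³ × 9.170) = 3.785 × 10^-23 cm³, so a = 3.357 × 10^-8 cm = 3.357 Å.
Atoms touch along the cell edge, so a = 2r, so r = 0.5000 × a = 1.68 Å.

1.68 Å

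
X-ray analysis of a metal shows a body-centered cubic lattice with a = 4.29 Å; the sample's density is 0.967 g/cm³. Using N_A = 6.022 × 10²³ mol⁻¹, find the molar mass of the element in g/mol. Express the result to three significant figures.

23.0 g/mol

A BCC cell has Z = 2 atoms; a = 4.290 × 10^-8 cm.
M = ρ·N_A·a³/Z = 0.967 × 6.022 × 10²³ × 7.895 × 10^-23 / 2 = 23.0 g/mol.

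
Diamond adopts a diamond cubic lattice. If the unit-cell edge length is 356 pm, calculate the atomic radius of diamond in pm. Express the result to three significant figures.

In a diamond cubic lattice, nearest neighbors lie along the body diagonal with √3·a = 8r.
r = √3·a/8 = 1.7321 × 356 / 8 = 77.1 pm.

77.1 pm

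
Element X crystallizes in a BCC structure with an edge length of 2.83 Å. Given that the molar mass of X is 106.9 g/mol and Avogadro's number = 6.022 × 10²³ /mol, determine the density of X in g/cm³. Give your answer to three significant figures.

A BCC unit cell contains Z = 2 atoms.
Cell volume: a³ = (2.83 Å)³ = (2.830 × 10^-8 cm)³ = 2.267 × 10^-23 cm³.
ρ = Z·M/(N_A·a³) = 2 × 106.9 / (6.022 × 10²³ × 2.267 × 10^-23) = 15.66 g/cm³.

15.7 g/cm³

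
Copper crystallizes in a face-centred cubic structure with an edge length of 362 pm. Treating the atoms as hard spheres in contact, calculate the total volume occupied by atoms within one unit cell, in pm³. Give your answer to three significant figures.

3.51 × 10^7 pm³

In an FCC lattice atoms touch along the face diagonal, so √2·a = 4r, so r = 0.3536a = 128.0 pm.
V_atoms = Z × (4/3)πr³ = 4 × (4/3)π × (128.0)³ = 3.51 × 10^7 pm³.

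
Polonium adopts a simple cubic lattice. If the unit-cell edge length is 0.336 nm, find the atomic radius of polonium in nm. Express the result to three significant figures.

0.168 nm

In a simple cubic lattice, atoms touch along the cell edge, so a = 2r.
r = a/2 = 0.336/2 = 0.168 nm.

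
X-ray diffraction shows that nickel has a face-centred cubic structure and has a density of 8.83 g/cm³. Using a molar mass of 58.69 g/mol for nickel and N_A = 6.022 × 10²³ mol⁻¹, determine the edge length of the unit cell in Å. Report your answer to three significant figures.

3.53 Å

With Z = 4 atoms per FCC cell, a³ = Z·M/(N_A·ρ) = 4 × 58.69 / (6.022 × 10²³ × 8.830 g/cm³) = 4.415 × 10^-23 cm³.
a = (4.415 × 10^-23)^(1/3) = 3.534 × 10^-8 cm = 3.53 Å.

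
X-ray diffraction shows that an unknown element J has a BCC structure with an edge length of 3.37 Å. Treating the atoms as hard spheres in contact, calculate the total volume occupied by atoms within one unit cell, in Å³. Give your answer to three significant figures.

26.0 Å³

In a BCC lattice atoms touch along the body diagonal, so √3·a = 4r, so r = 0.4330a = 1.459 Å.
V_atoms = Z × (4/3)πr³ = 2 × (4/3)π × (1.459)³ = 26.0 Å³.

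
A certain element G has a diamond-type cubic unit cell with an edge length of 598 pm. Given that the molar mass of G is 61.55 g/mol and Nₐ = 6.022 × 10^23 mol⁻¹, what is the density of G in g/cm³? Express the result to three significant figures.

3.82 g/cm³

A diamond cubic unit cell contains Z = 8 atoms.
Cell volume: a³ = (598 pm)³ = (5.980 × 10^-8 cm)³ = 2.138 × 10^-22 cm³.
ρ = Z·M/(N_A·a³) = 8 × 61.55 / (6.022 × 10²³ × 2.138 × 10^-22) = 3.824 g/cm³.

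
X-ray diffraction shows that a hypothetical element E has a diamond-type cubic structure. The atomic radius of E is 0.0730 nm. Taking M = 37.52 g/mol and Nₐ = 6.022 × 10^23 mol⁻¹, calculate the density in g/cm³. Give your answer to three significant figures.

In a diamond cubic lattice, nearest neighbors lie along the body diagonal with √3·a = 8r, giving a = 0.3372 nm = 3.372 × 10^-8 cm.
With Z = 8, ρ = Z·M/(N_A·a³) = 8 × 37.52 / (6.022 × 10²³ × 3.833 × 10^-23) = 13.00 g/cm³.

13.0 g/cm³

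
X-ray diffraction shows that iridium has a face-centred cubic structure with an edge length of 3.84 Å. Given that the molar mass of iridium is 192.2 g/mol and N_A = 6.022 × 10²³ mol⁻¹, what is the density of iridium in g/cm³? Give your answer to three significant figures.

An FCC unit cell contains Z = 4 atoms.
Cell volume: a³ = (3.84 Å)³ = (3.840 × 10^-8 cm)³ = 5.662 × 10^-23 cm³.
ρ = Z·M/(N_A·a³) = 4 × 192.2 / (6.022 × 10²³ × 5.662 × 10^-23) = 22.55 g/cm³.

22.5 g/cm³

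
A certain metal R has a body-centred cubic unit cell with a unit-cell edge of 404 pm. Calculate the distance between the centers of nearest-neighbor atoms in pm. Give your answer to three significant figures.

350 pm

In a BCC structure, atoms touch along the body diagonal, so √3·a = 4r; the nearest-neighbor distance equals 2r = 0.8660·a.
d = 0.8660 × 404 = 350 pm.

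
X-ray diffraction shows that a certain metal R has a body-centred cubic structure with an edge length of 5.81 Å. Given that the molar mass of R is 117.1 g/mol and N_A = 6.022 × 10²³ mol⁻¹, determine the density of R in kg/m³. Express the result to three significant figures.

A BCC unit cell contains Z = 2 atoms.
Cell volume: a³ = (5.81 Å)³ = (5.810 × 10^-8 cm)³ = 1.961 × 10^-22 cm³.
ρ = Z·M/(N_A·a³) = 2 × 117.1 / (6.022 × 10²³ × 1.961 × 10^-22) = 1.983 g/cm³ = 1980 kg/m³.

1980 kg/m³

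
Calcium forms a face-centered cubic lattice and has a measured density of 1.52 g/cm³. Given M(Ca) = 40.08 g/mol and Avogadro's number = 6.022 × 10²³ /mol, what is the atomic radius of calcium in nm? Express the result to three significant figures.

0.198 nm

For an FCC cell (Z = 4), a³ = Z·M/(N_A·ρ) = 4 × 40.08 / (6.022 × 10²³ × 1.520) = 1.751 × 10^-22 cm³, so a = 5.595 × 10^-8 cm = 0.5595 nm.
Atoms touch along the face diagonal, so √2·a = 4r, so r = 0.3536 × a = 0.198 nm.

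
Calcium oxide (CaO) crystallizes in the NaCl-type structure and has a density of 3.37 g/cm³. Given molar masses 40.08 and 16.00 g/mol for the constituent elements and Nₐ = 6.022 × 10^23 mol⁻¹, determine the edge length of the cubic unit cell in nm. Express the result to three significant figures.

M(CaO) = 56.08 g/mol; Z = 4 formula units per cell.
a³ = Z·M/(N_A·ρ) = 4 × 56.08 / (6.022 × 10²³ × 3.37) = 1.105 × 10^-22 cm³, so a = 4.799 × 10^-8 cm = 0.480 nm.

0.480 nm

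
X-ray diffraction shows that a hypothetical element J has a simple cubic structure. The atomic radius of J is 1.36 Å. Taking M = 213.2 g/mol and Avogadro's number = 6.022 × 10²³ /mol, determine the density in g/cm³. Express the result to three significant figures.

17.6 g/cm³

In a simple cubic lattice, atoms touch along the cell edge, so a = 2r, giving a = 2.720 Å = 2.720 × 10^-8 cm.
With Z = 1, ρ = Z·M/(N_A·a³) = 1 × 213.2 / (6.022 × 10²³ × 2.012 × 10^-23) = 17.59 g/cm³.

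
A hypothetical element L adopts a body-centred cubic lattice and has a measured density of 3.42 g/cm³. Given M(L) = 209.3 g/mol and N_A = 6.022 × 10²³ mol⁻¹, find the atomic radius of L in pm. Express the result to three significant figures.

255 pm

For a BCC cell (Z = 2), a³ = Z·M/(N_A·ρ) = 2 × 209.3 / (6.022 × 10²³ × 3.420) = 2.033 × 10^-22 cm³, so a = 5.880 × 10^-8 cm = 588.0 pm.
Atoms touch along the body diagonal, so √3·a = 4r, so r = 0.4330 × a = 255 pm.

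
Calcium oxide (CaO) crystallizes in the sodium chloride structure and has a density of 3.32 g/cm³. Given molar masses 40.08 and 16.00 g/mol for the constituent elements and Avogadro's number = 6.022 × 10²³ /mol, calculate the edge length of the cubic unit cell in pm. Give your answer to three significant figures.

M(CaO) = 56.08 g/mol; Z = 4 formula units per cell.
a³ = Z·M/(N_A·ρ) = 4 × 56.08 / (6.022 × 10²³ × 3.32) = 1.122 × 10^-22 cm³, so a = 4.823 × 10^-8 cm = 482 pm.

482 pm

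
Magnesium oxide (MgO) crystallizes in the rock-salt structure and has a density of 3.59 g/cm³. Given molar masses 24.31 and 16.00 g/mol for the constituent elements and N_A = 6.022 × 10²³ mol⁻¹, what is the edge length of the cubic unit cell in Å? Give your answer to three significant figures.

M(MgO) = 40.31 g/mol; Z = 4 formula units per cell.
a³ = Z·M/(N_A·ρ) = 4 × 40.31 / (6.022 × 10²³ × 3.59) = 7.458 × 10^-23 cm³, so a = 4.209 × 10^-8 cm = 4.21 Å.

4.21 Å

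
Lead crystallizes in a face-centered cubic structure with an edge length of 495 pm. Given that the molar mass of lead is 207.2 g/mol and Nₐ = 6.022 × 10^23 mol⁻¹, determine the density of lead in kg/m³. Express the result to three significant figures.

An FCC unit cell contains Z = 4 atoms.
Cell volume: a³ = (495 pm)³ = (4.950 × 10^-8 cm)³ = 1.213 × 10^-22 cm³.
ρ = Z·M/(N_A·a³) = 4 × 207.2 / (6.022 × 10²³ × 1.213 × 10^-22) = 11.35 g/cm³ = 11300 kg/m³.

11300 kg/m³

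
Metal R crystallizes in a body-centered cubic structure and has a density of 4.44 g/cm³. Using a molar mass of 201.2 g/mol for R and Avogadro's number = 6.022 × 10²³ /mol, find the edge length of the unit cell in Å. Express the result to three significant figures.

With Z = 2 atoms per BCC cell, a³ = Z·M/(N_A·ρ) = 2 × 201.2 / (6.022 × 10²³ × 4.440 g/cm³) = 1.505 × 10^-22 cm³.
a = (1.505 × 10^-22)^(1/3) = 5.319 × 10^-8 cm = 5.32 Å.

5.32 Å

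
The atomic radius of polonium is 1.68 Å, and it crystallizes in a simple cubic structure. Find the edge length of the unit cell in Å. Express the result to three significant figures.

In a simple cubic lattice, atoms touch along the cell edge, so a = 2r.
a = 2r = 2 × 1.68 = 3.36 Å.

3.36 Å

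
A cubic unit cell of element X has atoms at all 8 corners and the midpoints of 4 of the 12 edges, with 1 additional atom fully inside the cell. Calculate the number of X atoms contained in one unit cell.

Corner atoms are shared by 8 cells (1/8 each), edge atoms by 4 (1/4 each), interior atoms are unshared.
Net atoms = 8 × 1/8 + 4 × 1/4 + 1 = 1 + 1 + 1 = 3.

3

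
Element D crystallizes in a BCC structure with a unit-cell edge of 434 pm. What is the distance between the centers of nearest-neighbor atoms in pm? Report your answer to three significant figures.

In a BCC structure, atoms touch along the body diagonal, so √3·a = 4r; the nearest-neighbor distance equals 2r = 0.8660·a.
d = 0.8660 × 434 = 376 pm.

376 pm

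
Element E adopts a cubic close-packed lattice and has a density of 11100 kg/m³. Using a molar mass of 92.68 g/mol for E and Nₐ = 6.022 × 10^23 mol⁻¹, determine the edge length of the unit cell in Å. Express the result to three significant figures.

3.81 Å

With Z = 4 atoms per FCC cell, a³ = Z·M/(N_A·ρ) = 4 × 92.68 / (6.022 × 10²³ × 11.10 g/cm³) = 5.546 × 10^-23 cm³.
a = (5.546 × 10^-23)^(1/3) = 3.814 × 10^-8 cm = 3.81 Å.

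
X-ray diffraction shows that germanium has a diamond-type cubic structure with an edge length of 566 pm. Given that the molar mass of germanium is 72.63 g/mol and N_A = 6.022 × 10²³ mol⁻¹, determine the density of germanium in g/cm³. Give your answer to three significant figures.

5.32 g/cm³

A diamond cubic unit cell contains Z = 8 atoms.
Cell volume: a³ = (566 pm)³ = (5.660 × 10^-8 cm)³ = 1.813 × 10^-22 cm³.
ρ = Z·M/(N_A·a³) = 8 × 72.63 / (6.022 × 10²³ × 1.813 × 10^-22) = 5.321 g/cm³.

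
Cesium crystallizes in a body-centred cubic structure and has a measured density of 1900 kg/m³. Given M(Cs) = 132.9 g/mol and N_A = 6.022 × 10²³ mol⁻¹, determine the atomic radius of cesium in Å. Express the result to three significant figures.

2.66 Å

For a BCC cell (Z = 2), a³ = Z·M/(N_A·ρ) = 2 × 132.9 / (6.022 × 10²³ × 1.900) = 2.323 × 10^-22 cm³, so a = 6.147 × 10^-8 cm = 6.147 Å.
Atoms touch along the body diagonal, so √3·a = 4r, so r = 0.4330 × a = 2.66 Å.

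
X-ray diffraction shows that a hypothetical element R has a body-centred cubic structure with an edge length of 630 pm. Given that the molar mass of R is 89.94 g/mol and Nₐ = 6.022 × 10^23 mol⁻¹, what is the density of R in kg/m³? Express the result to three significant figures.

1190 kg/m³

A BCC unit cell contains Z = 2 atoms.
Cell volume: a³ = (630 pm)³ = (6.300 × 10^-8 cm)³ = 2.500 × 10^-22 cm³.
ρ = Z·M/(N_A·a³) = 2 × 89.94 / (6.022 × 10²³ × 2.500 × 10^-22) = 1.195 g/cm³ = 1190 kg/m³.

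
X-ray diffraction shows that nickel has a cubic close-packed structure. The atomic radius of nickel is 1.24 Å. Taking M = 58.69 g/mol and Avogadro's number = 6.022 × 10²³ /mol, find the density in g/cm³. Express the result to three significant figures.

In an FCC lattice, atoms touch along the face diagonal, so √2·a = 4r, giving a = 3.507 Å = 3.507 × 10^-8 cm.
With Z = 4, ρ = Z·M/(N_A·a³) = 4 × 58.69 / (6.022 × 10²³ × 4.314 × 10^-23) = 9.036 g/cm³.

9.04 g/cm³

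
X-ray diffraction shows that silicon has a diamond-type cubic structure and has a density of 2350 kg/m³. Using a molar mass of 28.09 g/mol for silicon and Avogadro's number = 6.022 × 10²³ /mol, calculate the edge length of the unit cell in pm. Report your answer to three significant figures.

With Z = 8 atoms per diamond cubic cell, a³ = Z·M/(N_A·ρ) = 8 × 28.09 / (6.022 × 10²³ × 2.350 g/cm³) = 1.588 × 10^-22 cm³.
a = (1.588 × 10^-22)^(1/3) = 5.415 × 10^-8 cm = 542 pm.

542 pm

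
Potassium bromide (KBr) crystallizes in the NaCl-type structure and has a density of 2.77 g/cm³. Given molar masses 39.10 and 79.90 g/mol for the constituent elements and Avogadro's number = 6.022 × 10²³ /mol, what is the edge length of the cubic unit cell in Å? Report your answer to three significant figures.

M(KBr) = 119.0 g/mol; Z = 4 formula units per cell.
a³ = Z·M/(N_A·ρ) = 4 × 119.0 / (6.022 × 10²³ × 2.77) = 2.854 × 10^-22 cm³, so a = 6.584 × 10^-8 cm = 6.58 Å.

6.58 Å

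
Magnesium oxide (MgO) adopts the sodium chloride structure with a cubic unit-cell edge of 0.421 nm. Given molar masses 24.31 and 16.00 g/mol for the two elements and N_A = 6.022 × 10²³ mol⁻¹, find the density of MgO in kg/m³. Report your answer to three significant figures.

The sodium chloride structure contains Z = 4 formula units per cell; M(MgO) = 24.31 + 16.00 = 40.31 g/mol.
a³ = (4.210 × 10^-8 cm)³ = 7.462 × 10^-23 cm³.
ρ = 4 × 40.31 / (6.022 × 10²³ × 7.462 × 10^-23) = 3.588 g/cm³ = 3590 kg/m³.

3590 kg/m³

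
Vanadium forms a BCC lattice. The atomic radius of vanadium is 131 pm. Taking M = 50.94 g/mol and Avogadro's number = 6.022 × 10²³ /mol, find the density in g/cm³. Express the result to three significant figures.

6.11 g/cm³

In a BCC lattice, atoms touch along the body diagonal, so √3·a = 4r, giving a = 302.5 pm = 3.025 × 10^-8 cm.
With Z = 2, ρ = Z·M/(N_A·a³) = 2 × 50.94 / (6.022 × 10²³ × 2.769 × 10^-23) = 6.110 g/cm³.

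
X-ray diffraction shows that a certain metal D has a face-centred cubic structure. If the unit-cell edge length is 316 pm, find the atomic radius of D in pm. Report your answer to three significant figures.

112 pm

In an FCC lattice, atoms touch along the face diagonal, so √2·a = 4r.
r = √2·a/4 = 1.4142 × 316 / 4 = 112 pm.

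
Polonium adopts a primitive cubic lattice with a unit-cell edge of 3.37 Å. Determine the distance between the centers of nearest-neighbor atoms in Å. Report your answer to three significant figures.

In a simple cubic structure, atoms touch along the cell edge, so a = 2r; the nearest-neighbor distance equals 2r = 1.000·a.
d = 1.000 × 3.37 = 3.37 Å.

3.37 Å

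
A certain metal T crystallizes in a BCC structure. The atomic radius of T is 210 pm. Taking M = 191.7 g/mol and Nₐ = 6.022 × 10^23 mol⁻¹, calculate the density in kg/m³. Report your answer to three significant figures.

5580 kg/m³

In a BCC lattice, atoms touch along the body diagonal, so √3·a = 4r, giving a = 485.0 pm = 4.850 × 10^-8 cm.
With Z = 2, ρ = Z·M/(N_A·a³) = 2 × 191.7 / (6.022 × 10²³ × 1.141 × 10^-22) = 5.582 g/cm³ = 5580 kg/m³.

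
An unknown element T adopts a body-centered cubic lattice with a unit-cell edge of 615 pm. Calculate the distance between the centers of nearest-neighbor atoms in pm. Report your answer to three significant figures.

In a BCC structure, atoms touch along the body diagonal, so √3·a = 4r; the nearest-neighbor distance equals 2r = 0.8660·a.
d = 0.8660 × 615 = 533 pm.

533 pm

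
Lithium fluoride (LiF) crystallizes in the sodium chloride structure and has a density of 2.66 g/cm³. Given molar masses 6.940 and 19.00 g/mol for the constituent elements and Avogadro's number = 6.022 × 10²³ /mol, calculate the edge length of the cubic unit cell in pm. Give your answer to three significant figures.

M(LiF) = 25.94 g/mol; Z = 4 formula units per cell.
a³ = Z·M/(N_A·ρ) = 4 × 25.94 / (6.022 × 10²³ × 2.66) = 6.478 × 10^-23 cm³, so a = 4.016 × 10^-8 cm = 402 pm.

402 pm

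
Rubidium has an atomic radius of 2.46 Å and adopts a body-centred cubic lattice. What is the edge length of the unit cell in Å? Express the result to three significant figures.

In a BCC lattice, atoms touch along the body diagonal, so √3·a = 4r.
a = 4r/√3 = 4 × 2.46 / 1.7321 = 5.68 Å.

5.68 Å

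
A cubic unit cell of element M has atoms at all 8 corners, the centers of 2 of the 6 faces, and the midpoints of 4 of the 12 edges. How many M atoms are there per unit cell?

3

Corner atoms are shared by 8 cells (1/8 each), face atoms by 2 (1/2 each), edge atoms by 4 (1/4 each).
Net atoms = 8 × 1/8 + 2 × 1/2 + 4 × 1/4 = 1 + 1 + 1 = 3.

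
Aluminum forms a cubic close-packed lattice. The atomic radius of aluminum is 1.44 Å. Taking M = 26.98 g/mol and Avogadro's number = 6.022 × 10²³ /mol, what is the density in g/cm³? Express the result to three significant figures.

2.65 g/cm³

In an FCC lattice, atoms touch along the face diagonal, so √2·a = 4r, giving a = 4.073 Å = 4.073 × 10^-8 cm.
With Z = 4, ρ = Z·M/(N_A·a³) = 4 × 26.98 / (6.022 × 10²³ × 6.757 × 10^-23) = 2.652 g/cm³.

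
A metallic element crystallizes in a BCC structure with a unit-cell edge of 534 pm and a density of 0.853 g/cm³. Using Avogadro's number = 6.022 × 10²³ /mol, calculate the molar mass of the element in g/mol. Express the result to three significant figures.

39.1 g/mol

A BCC cell has Z = 2 atoms; a = 5.340 × 10^-8 cm.
M = ρ·N_A·a³/Z = 0.853 × 6.022 × 10²³ × 1.523 × 10^-22 / 2 = 39.1 g/mol.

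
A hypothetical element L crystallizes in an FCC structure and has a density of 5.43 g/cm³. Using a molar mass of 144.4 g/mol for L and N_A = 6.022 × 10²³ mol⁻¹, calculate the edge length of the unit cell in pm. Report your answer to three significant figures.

561 pm

With Z = 4 atoms per FCC cell, a³ = Z·M/(N_A·ρ) = 4 × 144.4 / (6.022 × 10²³ × 5.430 g/cm³) = 1.766 × 10^-22 cm³.
a = (1.766 × 10^-22)^(1/3) = 5.611 × 10^-8 cm = 561 pm.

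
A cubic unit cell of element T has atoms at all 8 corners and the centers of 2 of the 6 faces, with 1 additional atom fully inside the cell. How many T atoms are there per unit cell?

Corner atoms are shared by 8 cells (1/8 each), face atoms by 2 (1/2 each), interior atoms are unshared.
Net atoms = 8 × 1/8 + 2 × 1/2 + 1 = 1 + 1 + 1 = 3.

3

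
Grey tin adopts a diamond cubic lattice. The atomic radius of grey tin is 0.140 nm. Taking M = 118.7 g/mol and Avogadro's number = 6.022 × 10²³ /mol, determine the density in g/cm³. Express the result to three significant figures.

5.83 g/cm³

In a diamond cubic lattice, nearest neighbors lie along the body diagonal with √3·a = 8r, giving a = 0.6466 nm = 6.466 × 10^-8 cm.
With Z = 8, ρ = Z·M/(N_A·a³) = 8 × 118.7 / (6.022 × 10²³ × 2.704 × 10^-22) = 5.832 g/cm³.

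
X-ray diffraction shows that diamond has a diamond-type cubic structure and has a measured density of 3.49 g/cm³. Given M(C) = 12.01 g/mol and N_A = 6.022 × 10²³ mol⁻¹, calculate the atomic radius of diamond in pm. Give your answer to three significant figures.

For a diamond cubic cell (Z = 8), a³ = Z·M/(N_A·ρ) = 8 × 12.01 / (6.022 × 10²³ × 3.490) = 4.572 × 10^-23 cm³, so a = 3.576 × 10^-8 cm = 357.6 pm.
Nearest neighbors lie along the body diagonal with √3·a = 8r, so r = 0.2165 × a = 77.4 pm.

77.4 pm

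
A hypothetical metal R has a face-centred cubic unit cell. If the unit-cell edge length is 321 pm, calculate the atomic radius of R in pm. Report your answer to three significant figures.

113 pm

In an FCC lattice, atoms touch along the face diagonal, so √2·a = 4r.
r = √2·a/4 = 1.4142 × 321 / 4 = 113 pm.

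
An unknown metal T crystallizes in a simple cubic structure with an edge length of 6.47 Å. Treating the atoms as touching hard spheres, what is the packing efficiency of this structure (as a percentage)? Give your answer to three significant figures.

52.4%

In a simple cubic lattice atoms touch along the cell edge, so a = 2r, so r = 0.5000a = 3.235 Å.
Packing fraction = Z·(4/3)πr³ / a³ = 1 × (4/3)π × (3.235)³ / (6.47)³ = 0.5236 = 52.4%.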